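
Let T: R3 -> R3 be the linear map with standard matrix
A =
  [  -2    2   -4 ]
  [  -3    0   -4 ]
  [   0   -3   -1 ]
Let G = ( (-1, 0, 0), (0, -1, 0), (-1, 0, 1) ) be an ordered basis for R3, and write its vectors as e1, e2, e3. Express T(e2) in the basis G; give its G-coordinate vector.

Column 2 of [T]_G is the G-coordinate vector of T(e2).
In standard coordinates T(e2) = A e2 = (-2, 0, 3).
Converting to G: (-2, 0, 3) = -e1 + 0·e2 + 3e3, so the coordinate vector is (-1, 0, 3).

(-1, 0, 3)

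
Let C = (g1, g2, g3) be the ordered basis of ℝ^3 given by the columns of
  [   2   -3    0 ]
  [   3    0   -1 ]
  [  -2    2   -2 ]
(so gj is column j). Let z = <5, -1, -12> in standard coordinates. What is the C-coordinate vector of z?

<1, -1, 4>

[z]_C is the unique c with M c = z, where M has columns g1, ..., g3.
Solving this 3x3 system gives c = (1, -1, 4).
Check: g1 - g2 + 4g3 = <5, -1, -12>.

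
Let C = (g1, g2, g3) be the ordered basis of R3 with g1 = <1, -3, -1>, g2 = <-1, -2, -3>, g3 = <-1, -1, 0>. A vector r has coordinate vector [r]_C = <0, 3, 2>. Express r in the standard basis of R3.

The coordinates say r = 0·g1 + 3g2 + 2g3; adding the scaled basis vectors gives <-5, -8, -9>.

<-5, -8, -9>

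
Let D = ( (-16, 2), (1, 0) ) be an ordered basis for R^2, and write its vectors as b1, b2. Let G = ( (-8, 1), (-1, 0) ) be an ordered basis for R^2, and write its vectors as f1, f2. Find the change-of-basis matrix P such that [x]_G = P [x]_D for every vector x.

[[2, 0], [0, -1]]

Column j of P is [bj]_G, since P maps D-coordinates to G-coordinates.
Expressing b1 in G: b1 = 2f1 + 0·f2, so column 1 of P is (2, 0).
Doing the same for each bj gives P = [[2, 0], [0, -1]].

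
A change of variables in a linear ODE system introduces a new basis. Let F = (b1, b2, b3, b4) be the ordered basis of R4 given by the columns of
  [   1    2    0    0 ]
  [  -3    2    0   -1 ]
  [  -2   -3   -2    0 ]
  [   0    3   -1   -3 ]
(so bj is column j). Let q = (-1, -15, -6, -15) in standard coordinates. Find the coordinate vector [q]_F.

[q]_F is the unique c with M c = q, where M has columns b1, ..., b4.
Gaussian elimination on [M | q] yields c = (3, -2, 3, 2).
Check: 3b1 - 2b2 + 3b3 + 2b4 = (-1, -15, -6, -15).

(3, -2, 3, 2)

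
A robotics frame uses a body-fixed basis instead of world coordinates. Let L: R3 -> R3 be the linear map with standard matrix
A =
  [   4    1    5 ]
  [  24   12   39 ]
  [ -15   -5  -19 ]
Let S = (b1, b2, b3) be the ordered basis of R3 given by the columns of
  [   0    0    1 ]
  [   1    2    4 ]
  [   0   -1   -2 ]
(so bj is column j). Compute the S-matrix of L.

With P the matrix whose columns are b1, ..., b3, [L]_S = P^(-1) A P.
Column by column: L(b1) = A b1 = [1, 12, -5]; its S-coordinates [2, 3, 1] give column 1.
Continuing for each basis vector yields [L]_S = [[2, 3, 0], [3, -3, 1], [1, -3, -2]].

[[2, 3, 0], [3, -3, 1], [1, -3, -2]]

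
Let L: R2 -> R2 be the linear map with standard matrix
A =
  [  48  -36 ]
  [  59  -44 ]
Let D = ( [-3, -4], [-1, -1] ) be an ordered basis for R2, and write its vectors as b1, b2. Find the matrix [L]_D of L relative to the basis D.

Let P have columns b1, b2. Then [L]_D = P^(-1) A P.
Here det P = -1, so P^(-1) is integer; computing A P first and then P^(-1)(A P) gives [[1, 3], [-3, 3]].

[[1, 3], [-3, 3]]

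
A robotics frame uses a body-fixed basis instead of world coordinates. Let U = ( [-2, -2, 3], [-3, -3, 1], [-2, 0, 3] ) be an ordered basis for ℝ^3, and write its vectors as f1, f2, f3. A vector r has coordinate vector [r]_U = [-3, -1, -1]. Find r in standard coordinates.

r = M [r]_U, where M has columns f1, ..., f3.
Carrying out the matrix-vector product, r = [11, 9, -13].

[11, 9, -13]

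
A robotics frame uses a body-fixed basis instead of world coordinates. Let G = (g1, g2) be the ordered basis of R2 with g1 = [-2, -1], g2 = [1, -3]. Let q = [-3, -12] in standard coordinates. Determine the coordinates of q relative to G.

[3, 3]

[q]_G is the unique c with M c = q, where M has columns g1, g2.
System: -2c_1 + c_2 = -3, -c_1 - 3c_2 = -12; solving gives c_1 = 3, c_2 = 3.
Check: 3g1 + 3g2 = [-3, -12].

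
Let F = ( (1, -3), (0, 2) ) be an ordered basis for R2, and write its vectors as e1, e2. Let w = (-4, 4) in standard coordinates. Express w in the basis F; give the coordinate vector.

We seek scalars with c_1 e1 + c_2 e2 = w; equivalently solve M c = w where the columns of M are e1, e2.
System: c_1 + 0c_2 = -4, -3c_1 + 2c_2 = 4; solving gives c_1 = -4, c_2 = -4.
Check: -4e1 - 4e2 = (-4, 4).

(-4, -4)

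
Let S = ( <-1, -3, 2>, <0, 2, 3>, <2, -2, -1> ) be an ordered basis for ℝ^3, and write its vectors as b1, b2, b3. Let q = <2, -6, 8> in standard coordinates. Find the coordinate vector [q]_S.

[q]_S is the unique c with M c = q, where M has columns b1, ..., b3.
Gaussian elimination on [M | q] yields c = (2, 2, 2).
Check: 2b1 + 2b2 + 2b3 = <2, -6, 8>.

<2, 2, 2>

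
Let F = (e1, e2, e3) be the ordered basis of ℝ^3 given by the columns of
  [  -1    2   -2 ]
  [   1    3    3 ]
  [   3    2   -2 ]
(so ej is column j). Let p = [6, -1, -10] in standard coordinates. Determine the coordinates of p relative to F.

[-4, 1, 0]

Write p = c_1 e1 + ... + c_3 e3 and solve for the c_i.
Solving this 3x3 system gives c = (-4, 1, 0).
Check: -4e1 + e2 + 0·e3 = [6, -1, -10].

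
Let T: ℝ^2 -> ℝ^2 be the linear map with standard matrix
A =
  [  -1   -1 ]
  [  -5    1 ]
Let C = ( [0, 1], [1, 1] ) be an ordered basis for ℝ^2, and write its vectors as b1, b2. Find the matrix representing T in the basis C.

The j-th column of [T]_C is [T(bj)]_C.
T(b1) = A b1 = [-1, 1] = 2b1 - b2, so column 1 is [2, -1].
Repeating for b2 and assembling the columns gives [[2, -2], [-1, -2]].

[[2, -2], [-1, -2]]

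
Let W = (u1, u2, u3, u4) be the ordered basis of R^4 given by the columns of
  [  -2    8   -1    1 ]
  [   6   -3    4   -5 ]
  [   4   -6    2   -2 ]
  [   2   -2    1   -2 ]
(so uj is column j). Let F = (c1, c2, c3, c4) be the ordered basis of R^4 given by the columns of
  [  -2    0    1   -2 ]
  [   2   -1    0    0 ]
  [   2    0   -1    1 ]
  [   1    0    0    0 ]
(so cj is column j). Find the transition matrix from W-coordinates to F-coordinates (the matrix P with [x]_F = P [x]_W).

[[2, -2, 1, -2], [-2, -1, -2, 1], [-2, 0, -1, -1], [-2, -2, -1, 1]]

Let M have columns uj and N have columns cj. Then for every x, N [x]_F = x = M [x]_W, so P = N^(-1) M.
Since det N = 1, N^(-1) has integer entries; multiplying gives P = [[2, -2, 1, -2], [-2, -1, -2, 1], [-2, 0, -1, -1], [-2, -2, -1, 1]].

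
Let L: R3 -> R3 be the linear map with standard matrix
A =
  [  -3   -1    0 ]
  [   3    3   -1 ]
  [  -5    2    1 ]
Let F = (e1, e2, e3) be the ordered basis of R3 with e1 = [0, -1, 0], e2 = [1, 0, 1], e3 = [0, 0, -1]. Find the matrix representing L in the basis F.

With P the matrix whose columns are e1, ..., e3, [L]_F = P^(-1) A P.
Column by column: L(e1) = A e1 = [1, -3, -2]; its F-coordinates [3, 1, 3] give column 1.
Continuing for each basis vector yields [L]_F = [[3, -2, -1], [1, -3, 0], [3, 1, 1]].

[[3, -2, -1], [1, -3, 0], [3, 1, 1]]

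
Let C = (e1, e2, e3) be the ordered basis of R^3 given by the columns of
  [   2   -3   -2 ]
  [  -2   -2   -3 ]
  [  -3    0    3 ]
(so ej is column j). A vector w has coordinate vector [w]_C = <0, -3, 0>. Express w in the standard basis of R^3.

By definition w = 0·e1 - 3e2 + 0·e3.
Summing componentwise gives <9, 6, 0>.

<9, 6, 0>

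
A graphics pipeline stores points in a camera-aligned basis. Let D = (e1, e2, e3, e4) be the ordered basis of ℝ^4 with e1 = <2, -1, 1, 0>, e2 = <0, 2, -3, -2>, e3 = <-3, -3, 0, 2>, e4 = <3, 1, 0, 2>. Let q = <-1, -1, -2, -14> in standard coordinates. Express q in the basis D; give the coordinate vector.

We seek scalars with c_1 e1 + ... + c_4 e4 = q; equivalently solve M c = q where the columns of M are e1, ..., e4.
Gaussian elimination on [M | q] yields c = (4, 2, -1, -4).
Check: 4e1 + 2e2 - e3 - 4e4 = <-1, -1, -2, -14>.

<4, 2, -1, -4>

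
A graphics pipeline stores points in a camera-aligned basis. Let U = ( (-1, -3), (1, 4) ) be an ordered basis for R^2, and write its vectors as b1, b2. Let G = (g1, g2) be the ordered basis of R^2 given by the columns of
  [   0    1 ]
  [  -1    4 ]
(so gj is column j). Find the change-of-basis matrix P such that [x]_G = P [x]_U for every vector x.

Take x = bj: its U-coordinates are the j-th standard unit vector, so P e_j — column j of P — equals [bj]_G.
b1 = -g1 - g2, giving column 1 = (-1, -1); repeating for each j gives P = [[-1, 0], [-1, 1]].

[[-1, 0], [-1, 1]]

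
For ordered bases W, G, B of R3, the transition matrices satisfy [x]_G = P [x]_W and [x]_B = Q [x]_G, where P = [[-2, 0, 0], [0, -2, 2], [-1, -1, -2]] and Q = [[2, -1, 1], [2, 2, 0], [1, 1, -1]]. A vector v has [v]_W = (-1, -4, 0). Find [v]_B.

(1, 20, 5)

Apply P to get G-coordinates (2, 8, 5), then Q to get B-coordinates.
The result is [v]_B = (1, 20, 5).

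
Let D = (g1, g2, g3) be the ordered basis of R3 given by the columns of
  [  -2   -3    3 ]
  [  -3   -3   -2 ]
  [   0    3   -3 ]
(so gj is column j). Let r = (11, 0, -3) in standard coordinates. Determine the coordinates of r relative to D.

(-4, 2, 3)

[r]_D is the unique c with M c = r, where M has columns g1, ..., g3.
Solving this 3x3 system gives c = (-4, 2, 3).
Check: -4g1 + 2g2 + 3g3 = (11, 0, -3).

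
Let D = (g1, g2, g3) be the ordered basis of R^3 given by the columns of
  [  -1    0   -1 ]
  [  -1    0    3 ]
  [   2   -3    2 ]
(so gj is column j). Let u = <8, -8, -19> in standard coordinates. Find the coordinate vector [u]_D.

[u]_D is the unique c with M c = u, where M has columns g1, ..., g3.
Row-reducing the augmented matrix [M | u] gives c = (-4, 1, -4).
Check: -4g1 + g2 - 4g3 = <8, -8, -19>.

<-4, 1, -4>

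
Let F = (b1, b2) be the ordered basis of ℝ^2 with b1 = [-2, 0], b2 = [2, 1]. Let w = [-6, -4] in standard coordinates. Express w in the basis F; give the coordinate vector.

[-1, -4]

Write w = c_1 b1 + c_2 b2 and solve for the c_i.
System: -2c_1 + 2c_2 = -6, 0c_1 + c_2 = -4; solving gives c_1 = -1, c_2 = -4.
Check: -b1 - 4b2 = [-6, -4].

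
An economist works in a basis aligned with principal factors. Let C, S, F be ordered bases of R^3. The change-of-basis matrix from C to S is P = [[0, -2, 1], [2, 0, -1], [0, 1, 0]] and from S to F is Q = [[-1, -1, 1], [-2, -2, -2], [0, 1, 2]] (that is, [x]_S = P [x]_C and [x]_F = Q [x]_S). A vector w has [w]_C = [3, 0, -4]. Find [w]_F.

[-6, -12, 10]

Composing the changes, [w]_F = Q P [w]_C.
Q P = [[-2, 3, 0], [-4, 2, 0], [2, 2, -1]]; applying this to [3, 0, -4] gives [-6, -12, 10].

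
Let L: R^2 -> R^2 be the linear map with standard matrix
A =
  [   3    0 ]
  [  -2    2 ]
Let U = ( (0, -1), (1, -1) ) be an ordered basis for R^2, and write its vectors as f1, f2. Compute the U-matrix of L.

With P the matrix whose columns are f1, f2, [L]_U = P^(-1) A P.
Column by column: L(f1) = A f1 = (0, -2); its U-coordinates (2, 0) give column 1.
Continuing for each basis vector yields [L]_U = [[2, 1], [0, 3]].

[[2, 1], [0, 3]]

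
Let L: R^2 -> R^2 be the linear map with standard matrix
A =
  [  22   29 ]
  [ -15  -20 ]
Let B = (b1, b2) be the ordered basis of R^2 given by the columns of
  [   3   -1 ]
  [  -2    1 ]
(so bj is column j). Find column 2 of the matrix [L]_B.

(2, -1)

Column 2 of [L]_B is the B-coordinate vector of L(b2).
In standard coordinates L(b2) = A b2 = (7, -5).
Converting to B: (7, -5) = 2b1 - b2, so the coordinate vector is (2, -1).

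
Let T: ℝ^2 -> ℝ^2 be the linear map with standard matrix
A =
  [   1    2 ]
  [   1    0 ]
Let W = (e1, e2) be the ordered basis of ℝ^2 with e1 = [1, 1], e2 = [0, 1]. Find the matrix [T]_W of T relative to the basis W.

With P the matrix whose columns are e1, e2, [T]_W = P^(-1) A P.
Column by column: T(e1) = A e1 = [3, 1]; its W-coordinates [3, -2] give column 1.
Continuing for each basis vector yields [T]_W = [[3, 2], [-2, -2]].

[[3, 2], [-2, -2]]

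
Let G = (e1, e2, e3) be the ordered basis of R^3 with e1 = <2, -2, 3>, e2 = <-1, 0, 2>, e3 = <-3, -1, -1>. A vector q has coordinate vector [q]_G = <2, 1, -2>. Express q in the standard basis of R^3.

q = M [q]_G, where M has columns e1, ..., e3.
Carrying out the matrix-vector product, q = <9, -2, 10>.

<9, -2, 10>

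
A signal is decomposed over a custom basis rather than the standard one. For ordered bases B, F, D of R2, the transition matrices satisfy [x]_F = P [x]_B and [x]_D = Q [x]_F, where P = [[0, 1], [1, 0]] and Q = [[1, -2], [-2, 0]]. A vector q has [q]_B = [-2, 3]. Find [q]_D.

Apply P to get F-coordinates [3, -2], then Q to get D-coordinates.
The result is [q]_D = [7, -6].

[7, -6]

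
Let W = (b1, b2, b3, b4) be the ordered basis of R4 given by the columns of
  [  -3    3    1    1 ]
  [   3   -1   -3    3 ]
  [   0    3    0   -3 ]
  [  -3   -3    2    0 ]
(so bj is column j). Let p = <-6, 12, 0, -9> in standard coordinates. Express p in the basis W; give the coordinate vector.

<1, 0, -3, 0>

We seek scalars with c_1 b1 + ... + c_4 b4 = p; equivalently solve M c = p where the columns of M are b1, ..., b4.
Solving this 4x4 system gives c = (1, 0, -3, 0).
Check: b1 + 0·b2 - 3b3 + 0·b4 = <-6, 12, 0, -9>.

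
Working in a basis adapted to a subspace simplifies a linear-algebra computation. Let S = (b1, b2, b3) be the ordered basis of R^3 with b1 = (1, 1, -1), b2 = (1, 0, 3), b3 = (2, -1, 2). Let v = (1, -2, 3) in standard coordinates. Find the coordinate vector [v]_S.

We seek scalars with c_1 b1 + ... + c_3 b3 = v; equivalently solve M c = v where the columns of M are b1, ..., b3.
Gaussian elimination on [M | v] yields c = (-1, 0, 1).
Check: -b1 + 0·b2 + b3 = (1, -2, 3).

(-1, 0, 1)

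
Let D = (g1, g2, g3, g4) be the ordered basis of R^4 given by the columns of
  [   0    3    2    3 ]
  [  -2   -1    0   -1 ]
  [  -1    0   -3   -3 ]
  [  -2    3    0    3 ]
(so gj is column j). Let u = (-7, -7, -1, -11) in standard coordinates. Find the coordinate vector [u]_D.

(4, -2, -2, 1)

We seek scalars with c_1 g1 + ... + c_4 g4 = u; equivalently solve M c = u where the columns of M are g1, ..., g4.
Gaussian elimination on [M | u] yields c = (4, -2, -2, 1).
Check: 4g1 - 2g2 - 2g3 + g4 = (-7, -7, -1, -11).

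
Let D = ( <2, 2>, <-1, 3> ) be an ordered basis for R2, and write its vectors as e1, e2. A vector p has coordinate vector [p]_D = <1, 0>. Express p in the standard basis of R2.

p = M [p]_D, where M has columns e1, e2.
Carrying out the matrix-vector product, p = <2, 2>.

<2, 2>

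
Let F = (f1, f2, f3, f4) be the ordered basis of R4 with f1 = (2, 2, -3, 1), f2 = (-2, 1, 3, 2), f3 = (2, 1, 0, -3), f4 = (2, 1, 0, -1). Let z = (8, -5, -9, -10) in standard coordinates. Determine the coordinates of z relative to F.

[z]_F is the unique c with M c = z, where M has columns f1, ..., f4.
Solving this 4x4 system gives c = (-1, -4, 0, 1).
Check: -f1 - 4f2 + 0·f3 + f4 = (8, -5, -9, -10).

(-1, -4, 0, 1)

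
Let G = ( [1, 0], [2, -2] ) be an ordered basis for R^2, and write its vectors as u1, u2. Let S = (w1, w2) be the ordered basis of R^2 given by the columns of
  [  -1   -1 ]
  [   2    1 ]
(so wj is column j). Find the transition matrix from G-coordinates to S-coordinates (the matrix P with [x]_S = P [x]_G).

[[1, 0], [-2, -2]]

Column j of P is [uj]_S, since P maps G-coordinates to S-coordinates.
Expressing u1 in S: u1 = w1 - 2w2, so column 1 of P is [1, -2].
Doing the same for each uj gives P = [[1, 0], [-2, -2]].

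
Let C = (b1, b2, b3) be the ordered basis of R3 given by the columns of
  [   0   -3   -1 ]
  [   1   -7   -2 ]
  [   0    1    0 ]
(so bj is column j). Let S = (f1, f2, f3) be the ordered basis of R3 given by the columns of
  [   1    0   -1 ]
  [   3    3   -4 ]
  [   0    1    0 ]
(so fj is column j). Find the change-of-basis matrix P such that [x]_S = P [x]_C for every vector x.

[[-1, -2, -2], [0, 1, 0], [-1, 1, -1]]

Column j of P is [bj]_S, since P maps C-coordinates to S-coordinates.
Expressing b1 in S: b1 = -f1 + 0·f2 - f3, so column 1 of P is [-1, 0, -1].
Doing the same for each bj gives P = [[-1, -2, -2], [0, 1, 0], [-1, 1, -1]].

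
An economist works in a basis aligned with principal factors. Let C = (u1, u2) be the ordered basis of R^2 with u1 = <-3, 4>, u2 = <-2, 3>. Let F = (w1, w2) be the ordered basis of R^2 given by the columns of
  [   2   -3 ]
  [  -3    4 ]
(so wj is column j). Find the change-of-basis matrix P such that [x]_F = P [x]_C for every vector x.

[[0, -1], [1, 0]]

Let M have columns uj and N have columns wj. Then for every x, N [x]_F = x = M [x]_C, so P = N^(-1) M.
Since det N = -1, N^(-1) has integer entries; multiplying gives P = [[0, -1], [1, 0]].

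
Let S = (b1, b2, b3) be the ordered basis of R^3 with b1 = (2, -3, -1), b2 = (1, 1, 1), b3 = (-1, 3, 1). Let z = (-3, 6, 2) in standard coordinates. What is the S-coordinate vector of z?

[z]_S is the unique c with M c = z, where M has columns b1, ..., b3.
Row-reducing the augmented matrix [M | z] gives c = (-1, 0, 1).
Check: -b1 + 0·b2 + b3 = (-3, 6, 2).

(-1, 0, 1)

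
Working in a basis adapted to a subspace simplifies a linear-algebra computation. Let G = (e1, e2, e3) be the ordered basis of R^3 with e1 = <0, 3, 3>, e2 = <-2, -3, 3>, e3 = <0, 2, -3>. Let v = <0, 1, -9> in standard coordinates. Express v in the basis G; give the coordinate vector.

<-1, 0, 2>

[v]_G is the unique c with M c = v, where M has columns e1, ..., e3.
Solving this 3x3 system gives c = (-1, 0, 2).
Check: -e1 + 0·e2 + 2e3 = <0, 1, -9>.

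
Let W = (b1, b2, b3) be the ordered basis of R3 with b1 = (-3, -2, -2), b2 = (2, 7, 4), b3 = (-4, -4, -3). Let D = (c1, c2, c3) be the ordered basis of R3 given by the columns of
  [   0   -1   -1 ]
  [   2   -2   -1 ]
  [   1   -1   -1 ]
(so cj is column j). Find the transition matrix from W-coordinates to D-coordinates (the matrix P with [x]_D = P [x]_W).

Column j of P is [bj]_D, since P maps W-coordinates to D-coordinates.
Expressing b1 in D: b1 = c1 + c2 + 2c3, so column 1 of P is (1, 1, 2).
Doing the same for each bj gives P = [[1, 2, 1], [1, -1, 2], [2, -1, 2]].

[[1, 2, 1], [1, -1, 2], [2, -1, 2]]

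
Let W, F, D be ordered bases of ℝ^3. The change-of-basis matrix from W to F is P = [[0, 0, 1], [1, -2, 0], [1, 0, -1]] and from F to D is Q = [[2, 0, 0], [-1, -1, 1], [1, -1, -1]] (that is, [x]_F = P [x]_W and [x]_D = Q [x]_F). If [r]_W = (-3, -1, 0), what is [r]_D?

(0, -2, 4)

First [r]_F = P [r]_W = (0, -1, -3).
Then [r]_D = Q [r]_F = (0, -2, 4).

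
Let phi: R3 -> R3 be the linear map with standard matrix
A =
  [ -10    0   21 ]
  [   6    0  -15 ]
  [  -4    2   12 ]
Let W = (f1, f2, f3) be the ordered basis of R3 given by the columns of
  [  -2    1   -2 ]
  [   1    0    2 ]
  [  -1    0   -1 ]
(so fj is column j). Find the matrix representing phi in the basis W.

Let P have columns f1, ..., f3. Then [phi]_W = P^(-1) A P.
Here det P = -1, so P^(-1) is integer; computing A P first and then P^(-1)(A P) gives [[1, 2, -3], [3, -2, -1], [1, 2, 3]].

[[1, 2, -3], [3, -2, -1], [1, 2, 3]]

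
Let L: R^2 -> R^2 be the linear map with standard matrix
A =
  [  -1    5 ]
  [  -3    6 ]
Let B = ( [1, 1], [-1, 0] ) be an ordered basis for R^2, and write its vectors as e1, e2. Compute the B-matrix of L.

With P the matrix whose columns are e1, e2, [L]_B = P^(-1) A P.
Column by column: L(e1) = A e1 = [4, 3]; its B-coordinates [3, -1] give column 1.
Continuing for each basis vector yields [L]_B = [[3, 3], [-1, 2]].

[[3, 3], [-1, 2]]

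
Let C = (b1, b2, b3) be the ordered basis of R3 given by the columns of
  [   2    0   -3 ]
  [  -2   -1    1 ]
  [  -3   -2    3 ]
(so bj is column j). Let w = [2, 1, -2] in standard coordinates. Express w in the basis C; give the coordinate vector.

[-2, 1, -2]

We seek scalars with c_1 b1 + ... + c_3 b3 = w; equivalently solve M c = w where the columns of M are b1, ..., b3.
Gaussian elimination on [M | w] yields c = (-2, 1, -2).
Check: -2b1 + b2 - 2b3 = [2, 1, -2].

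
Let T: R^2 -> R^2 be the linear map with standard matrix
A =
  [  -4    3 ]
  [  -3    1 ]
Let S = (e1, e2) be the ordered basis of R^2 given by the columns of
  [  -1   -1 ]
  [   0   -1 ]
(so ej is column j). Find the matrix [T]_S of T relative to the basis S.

[[-1, 1], [-3, -2]]

With P the matrix whose columns are e1, e2, [T]_S = P^(-1) A P.
Column by column: T(e1) = A e1 = (4, 3); its S-coordinates (-1, -3) give column 1.
Continuing for each basis vector yields [T]_S = [[-1, 1], [-3, -2]].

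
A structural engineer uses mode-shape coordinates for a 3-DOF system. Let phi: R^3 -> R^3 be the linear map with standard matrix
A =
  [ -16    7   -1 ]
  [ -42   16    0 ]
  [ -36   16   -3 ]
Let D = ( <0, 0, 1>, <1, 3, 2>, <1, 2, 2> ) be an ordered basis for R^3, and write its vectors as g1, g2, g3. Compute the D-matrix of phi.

With P the matrix whose columns are g1, ..., g3, [phi]_D = P^(-1) A P.
Column by column: phi(g1) = A g1 = <-1, 0, -3>; its D-coordinates <-1, 2, -3> give column 1.
Continuing for each basis vector yields [phi]_D = [[-1, 0, -2], [2, 0, -2], [-3, 3, -2]].

[[-1, 0, -2], [2, 0, -2], [-3, 3, -2]]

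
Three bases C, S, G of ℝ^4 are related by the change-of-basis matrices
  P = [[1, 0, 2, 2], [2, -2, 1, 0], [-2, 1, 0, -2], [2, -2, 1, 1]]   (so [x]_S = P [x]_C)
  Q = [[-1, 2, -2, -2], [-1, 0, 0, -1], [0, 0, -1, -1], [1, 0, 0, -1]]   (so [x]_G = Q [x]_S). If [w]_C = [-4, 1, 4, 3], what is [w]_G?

First [w]_S = P [w]_C = [10, -6, 3, -3].
Then [w]_G = Q [w]_S = [-22, -7, 0, 13].

[-22, -7, 0, 13]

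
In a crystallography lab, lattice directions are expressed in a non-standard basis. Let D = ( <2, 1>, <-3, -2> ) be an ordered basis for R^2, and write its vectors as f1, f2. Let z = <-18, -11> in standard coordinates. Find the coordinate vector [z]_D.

<-3, 4>

[z]_D is the unique c with M c = z, where M has columns f1, f2.
System: 2c_1 - 3c_2 = -18, c_1 - 2c_2 = -11; solving gives c_1 = -3, c_2 = 4.
Check: -3f1 + 4f2 = <-18, -11>.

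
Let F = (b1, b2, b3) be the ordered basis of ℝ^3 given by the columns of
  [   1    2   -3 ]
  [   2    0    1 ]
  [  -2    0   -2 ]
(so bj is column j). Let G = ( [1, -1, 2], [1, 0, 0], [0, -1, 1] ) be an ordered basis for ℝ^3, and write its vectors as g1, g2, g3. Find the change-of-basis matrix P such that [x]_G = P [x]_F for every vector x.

[[0, 0, -1], [1, 2, -2], [-2, 0, 0]]

Column j of P is [bj]_G, since P maps F-coordinates to G-coordinates.
Expressing b1 in G: b1 = 0·g1 + g2 - 2g3, so column 1 of P is [0, 1, -2].
Doing the same for each bj gives P = [[0, 0, -1], [1, 2, -2], [-2, 0, 0]].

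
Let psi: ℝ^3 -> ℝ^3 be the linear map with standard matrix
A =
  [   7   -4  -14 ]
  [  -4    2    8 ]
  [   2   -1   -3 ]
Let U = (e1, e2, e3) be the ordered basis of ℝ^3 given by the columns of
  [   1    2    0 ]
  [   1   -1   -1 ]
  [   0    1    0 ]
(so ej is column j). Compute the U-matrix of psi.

Let P have columns e1, ..., e3. Then [psi]_U = P^(-1) A P.
Here det P = 1, so P^(-1) is integer; computing A P first and then P^(-1)(A P) gives [[1, 0, 2], [1, 2, 1], [2, 0, 3]].

[[1, 0, 2], [1, 2, 1], [2, 0, 3]]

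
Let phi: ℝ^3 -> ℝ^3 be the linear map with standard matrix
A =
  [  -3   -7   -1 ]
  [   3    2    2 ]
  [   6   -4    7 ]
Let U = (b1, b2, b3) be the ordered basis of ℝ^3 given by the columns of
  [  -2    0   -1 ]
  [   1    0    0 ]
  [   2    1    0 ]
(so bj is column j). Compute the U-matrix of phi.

Let P have columns b1, ..., b3. Then [phi]_U = P^(-1) A P.
Here det P = -1, so P^(-1) is integer; computing A P first and then P^(-1)(A P) gives [[0, 2, -3], [-2, 3, 0], [3, -3, 3]].

[[0, 2, -3], [-2, 3, 0], [3, -3, 3]]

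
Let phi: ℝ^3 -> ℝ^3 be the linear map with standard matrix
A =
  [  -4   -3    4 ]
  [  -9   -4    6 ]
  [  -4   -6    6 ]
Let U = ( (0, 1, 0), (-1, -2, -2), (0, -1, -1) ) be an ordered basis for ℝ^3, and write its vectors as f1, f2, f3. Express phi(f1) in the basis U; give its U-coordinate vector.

(2, 3, 0)

Compute phi(f1) = A f1 = (-3, -4, -6) in standard coordinates.
Then write this in U-coordinates: solve for y in y_1 f1 + ... + y_3 f3 = (-3, -4, -6).
This gives y = (2, 3, 0), which is column 1 of [phi]_U.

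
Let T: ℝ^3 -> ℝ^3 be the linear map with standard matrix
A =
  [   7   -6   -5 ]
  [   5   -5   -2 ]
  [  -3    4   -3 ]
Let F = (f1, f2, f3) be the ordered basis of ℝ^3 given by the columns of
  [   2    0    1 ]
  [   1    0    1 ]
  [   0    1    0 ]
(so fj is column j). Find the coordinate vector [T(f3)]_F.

<1, 1, -1>

Column 3 of [T]_F is the F-coordinate vector of T(f3).
In standard coordinates T(f3) = A f3 = <1, 0, 1>.
Converting to F: <1, 0, 1> = f1 + f2 - f3, so the coordinate vector is <1, 1, -1>.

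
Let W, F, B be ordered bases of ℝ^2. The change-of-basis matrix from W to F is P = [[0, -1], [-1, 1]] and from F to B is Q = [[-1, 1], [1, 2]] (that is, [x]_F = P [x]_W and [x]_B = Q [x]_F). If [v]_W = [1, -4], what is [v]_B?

[-9, -6]

Composing the changes, [v]_B = Q P [v]_W.
Q P = [[-1, 2], [-2, 1]]; applying this to [1, -4] gives [-9, -6].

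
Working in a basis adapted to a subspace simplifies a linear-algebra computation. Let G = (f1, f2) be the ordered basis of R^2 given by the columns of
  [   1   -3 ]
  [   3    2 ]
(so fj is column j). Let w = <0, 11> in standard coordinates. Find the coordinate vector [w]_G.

<3, 1>

Write w = c_1 f1 + c_2 f2 and solve for the c_i.
System: c_1 - 3c_2 = 0, 3c_1 + 2c_2 = 11; solving gives c_1 = 3, c_2 = 1.
Check: 3f1 + f2 = <0, 11>.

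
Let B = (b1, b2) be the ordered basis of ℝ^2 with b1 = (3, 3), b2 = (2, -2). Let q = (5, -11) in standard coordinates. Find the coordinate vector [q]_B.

[q]_B is the unique c with M c = q, where M has columns b1, b2.
System: 3c_1 + 2c_2 = 5, 3c_1 - 2c_2 = -11; solving gives c_1 = -1, c_2 = 4.
Check: -b1 + 4b2 = (5, -11).

(-1, 4)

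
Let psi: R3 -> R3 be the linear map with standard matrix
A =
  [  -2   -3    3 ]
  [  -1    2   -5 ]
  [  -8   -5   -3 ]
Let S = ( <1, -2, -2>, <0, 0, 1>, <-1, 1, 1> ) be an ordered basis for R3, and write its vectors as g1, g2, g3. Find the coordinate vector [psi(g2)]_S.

<2, 2, -1>

Compute psi(g2) = A g2 = <3, -5, -3> in standard coordinates.
Then write this in S-coordinates: solve for y in y_1 g1 + ... + y_3 g3 = <3, -5, -3>.
This gives y = <2, 2, -1>, which is column 2 of [psi]_S.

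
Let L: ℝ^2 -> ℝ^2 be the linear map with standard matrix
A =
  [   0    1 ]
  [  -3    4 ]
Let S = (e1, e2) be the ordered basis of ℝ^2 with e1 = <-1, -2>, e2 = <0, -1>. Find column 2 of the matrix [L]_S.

Column 2 of [L]_S is the S-coordinate vector of L(e2).
In standard coordinates L(e2) = A e2 = <-1, -4>.
Converting to S: <-1, -4> = e1 + 2e2, so the coordinate vector is <1, 2>.

<1, 2>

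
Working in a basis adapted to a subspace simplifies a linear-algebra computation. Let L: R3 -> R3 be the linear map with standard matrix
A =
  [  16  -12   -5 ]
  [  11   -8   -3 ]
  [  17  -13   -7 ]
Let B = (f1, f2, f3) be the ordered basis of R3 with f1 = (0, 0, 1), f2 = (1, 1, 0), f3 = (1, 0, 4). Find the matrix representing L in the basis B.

The j-th column of [L]_B is [L(fj)]_B.
L(f1) = A f1 = (-5, -3, -7) = f1 - 3f2 - 2f3, so column 1 is (1, -3, -2).
Repeating for f2, f3 and assembling the columns gives [[1, 0, 1], [-3, 3, -1], [-2, 1, -3]].

[[1, 0, 1], [-3, 3, -1], [-2, 1, -3]]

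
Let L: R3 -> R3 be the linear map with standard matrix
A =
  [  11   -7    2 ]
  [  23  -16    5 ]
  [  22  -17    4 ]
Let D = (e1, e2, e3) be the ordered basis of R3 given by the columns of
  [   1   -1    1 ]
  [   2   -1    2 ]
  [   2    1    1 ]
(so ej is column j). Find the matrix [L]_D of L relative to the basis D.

[[-3, -3, -3], [-1, 2, -2], [3, 3, 0]]

The j-th column of [L]_D is [L(ej)]_D.
L(e1) = A e1 = <1, 1, -4> = -3e1 - e2 + 3e3, so column 1 is <-3, -1, 3>.
Repeating for e2, e3 and assembling the columns gives [[-3, -3, -3], [-1, 2, -2], [3, 3, 0]].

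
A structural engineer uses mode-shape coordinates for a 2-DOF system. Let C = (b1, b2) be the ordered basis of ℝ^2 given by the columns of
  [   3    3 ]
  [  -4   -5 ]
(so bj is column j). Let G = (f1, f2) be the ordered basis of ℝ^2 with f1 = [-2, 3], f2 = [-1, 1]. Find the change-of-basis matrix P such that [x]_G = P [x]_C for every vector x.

[[-1, -2], [-1, 1]]

Let M have columns bj and N have columns fj. Then for every x, N [x]_G = x = M [x]_C, so P = N^(-1) M.
Since det N = 1, N^(-1) has integer entries; multiplying gives P = [[-1, -2], [-1, 1]].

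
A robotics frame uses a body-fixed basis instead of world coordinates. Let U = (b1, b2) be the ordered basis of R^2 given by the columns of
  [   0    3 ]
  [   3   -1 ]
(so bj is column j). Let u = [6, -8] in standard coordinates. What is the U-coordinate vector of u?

[-2, 2]

Write u = c_1 b1 + c_2 b2 and solve for the c_i.
System: 0c_1 + 3c_2 = 6, 3c_1 - c_2 = -8; solving gives c_1 = -2, c_2 = 2.
Check: -2b1 + 2b2 = [6, -8].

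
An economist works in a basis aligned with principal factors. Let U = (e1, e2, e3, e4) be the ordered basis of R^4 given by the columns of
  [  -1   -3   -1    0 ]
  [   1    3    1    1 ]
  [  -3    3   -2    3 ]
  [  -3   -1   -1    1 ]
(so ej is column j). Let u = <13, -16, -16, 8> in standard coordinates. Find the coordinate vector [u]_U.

We seek scalars with c_1 e1 + ... + c_4 e4 = u; equivalently solve M c = u where the columns of M are e1, ..., e4.
Row-reducing the augmented matrix [M | u] gives c = (-3, -4, 2, -3).
Check: -3e1 - 4e2 + 2e3 - 3e4 = <13, -16, -16, 8>.

<-3, -4, 2, -3>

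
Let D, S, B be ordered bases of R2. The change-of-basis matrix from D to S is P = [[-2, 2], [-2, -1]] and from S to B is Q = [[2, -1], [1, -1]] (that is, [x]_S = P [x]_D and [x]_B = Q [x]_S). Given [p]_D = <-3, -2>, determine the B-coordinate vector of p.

Composing the changes, [p]_B = Q P [p]_D.
Q P = [[-2, 5], [0, 3]]; applying this to <-3, -2> gives <-4, -6>.

<-4, -6>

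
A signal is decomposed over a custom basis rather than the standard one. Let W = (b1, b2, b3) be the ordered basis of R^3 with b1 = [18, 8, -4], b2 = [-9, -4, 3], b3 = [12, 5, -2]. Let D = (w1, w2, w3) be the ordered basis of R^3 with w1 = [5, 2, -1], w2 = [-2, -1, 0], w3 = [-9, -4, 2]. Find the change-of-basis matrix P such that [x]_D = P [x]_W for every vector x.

[[0, 1, 2], [0, -2, -1], [-2, 2, 0]]

Let M have columns bj and N have columns wj. Then for every x, N [x]_D = x = M [x]_W, so P = N^(-1) M.
Since det N = -1, N^(-1) has integer entries; multiplying gives P = [[0, 1, 2], [0, -2, -1], [-2, 2, 0]].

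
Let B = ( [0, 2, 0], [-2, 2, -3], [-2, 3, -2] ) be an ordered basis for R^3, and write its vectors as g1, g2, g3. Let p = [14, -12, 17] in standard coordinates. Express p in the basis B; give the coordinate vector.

[3, -3, -4]

[p]_B is the unique c with M c = p, where M has columns g1, ..., g3.
Solving this 3x3 system gives c = (3, -3, -4).
Check: 3g1 - 3g2 - 4g3 = [14, -12, 17].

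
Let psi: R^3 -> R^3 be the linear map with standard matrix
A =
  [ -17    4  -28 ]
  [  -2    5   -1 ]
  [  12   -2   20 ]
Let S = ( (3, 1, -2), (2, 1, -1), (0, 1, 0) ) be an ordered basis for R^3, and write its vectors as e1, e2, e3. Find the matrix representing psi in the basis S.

With P the matrix whose columns are e1, ..., e3, [psi]_S = P^(-1) A P.
Column by column: psi(e1) = A e1 = (9, 1, -6); its S-coordinates (3, 0, -2) give column 1.
Continuing for each basis vector yields [psi]_S = [[3, -2, 0], [0, 2, 2], [-2, 2, 3]].

[[3, -2, 0], [0, 2, 2], [-2, 2, 3]]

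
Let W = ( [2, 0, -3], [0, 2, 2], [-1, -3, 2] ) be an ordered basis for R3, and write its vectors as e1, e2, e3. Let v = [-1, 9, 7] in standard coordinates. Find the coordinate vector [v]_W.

[-1, 3, -1]

We seek scalars with c_1 e1 + ... + c_3 e3 = v; equivalently solve M c = v where the columns of M are e1, ..., e3.
Solving this 3x3 system gives c = (-1, 3, -1).
Check: -e1 + 3e2 - e3 = [-1, 9, 7].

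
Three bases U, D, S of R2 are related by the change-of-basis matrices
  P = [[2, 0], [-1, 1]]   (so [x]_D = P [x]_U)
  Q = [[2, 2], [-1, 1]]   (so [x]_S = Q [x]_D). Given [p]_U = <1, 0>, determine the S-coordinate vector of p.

First [p]_D = P [p]_U = <2, -1>.
Then [p]_S = Q [p]_D = <2, -3>.

<2, -3>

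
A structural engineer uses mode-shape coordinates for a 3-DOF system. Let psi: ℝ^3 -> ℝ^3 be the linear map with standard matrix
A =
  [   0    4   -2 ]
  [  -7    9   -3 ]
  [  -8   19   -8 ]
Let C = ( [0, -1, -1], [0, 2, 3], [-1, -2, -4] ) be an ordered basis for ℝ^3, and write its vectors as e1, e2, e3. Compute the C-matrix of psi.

[[0, -3, 1], [-1, 1, 1], [2, -2, 0]]

The j-th column of [psi]_C is [psi(ej)]_C.
psi(e1) = A e1 = [-2, -6, -11] = 0·e1 - e2 + 2e3, so column 1 is [0, -1, 2].
Repeating for e2, e3 and assembling the columns gives [[0, -3, 1], [-1, 1, 1], [2, -2, 0]].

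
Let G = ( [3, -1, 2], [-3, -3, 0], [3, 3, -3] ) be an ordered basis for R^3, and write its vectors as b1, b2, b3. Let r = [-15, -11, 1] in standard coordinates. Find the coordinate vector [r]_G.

[-1, 3, -1]

Write r = c_1 b1 + ... + c_3 b3 and solve for the c_i.
Row-reducing the augmented matrix [M | r] gives c = (-1, 3, -1).
Check: -b1 + 3b2 - b3 = [-15, -11, 1].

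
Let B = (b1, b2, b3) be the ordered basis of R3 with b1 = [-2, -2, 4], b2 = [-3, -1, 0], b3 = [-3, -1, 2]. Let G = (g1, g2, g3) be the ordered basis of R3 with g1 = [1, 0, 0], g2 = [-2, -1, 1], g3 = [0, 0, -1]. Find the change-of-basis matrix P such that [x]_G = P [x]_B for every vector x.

Column j of P is [bj]_G, since P maps B-coordinates to G-coordinates.
Expressing b1 in G: b1 = 2g1 + 2g2 - 2g3, so column 1 of P is [2, 2, -2].
Doing the same for each bj gives P = [[2, -1, -1], [2, 1, 1], [-2, 1, -1]].

[[2, -1, -1], [2, 1, 1], [-2, 1, -1]]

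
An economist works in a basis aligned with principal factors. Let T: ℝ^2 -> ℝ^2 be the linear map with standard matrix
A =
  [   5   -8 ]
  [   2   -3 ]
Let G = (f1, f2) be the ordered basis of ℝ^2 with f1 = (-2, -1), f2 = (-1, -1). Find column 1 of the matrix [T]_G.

(1, 0)

Compute T(f1) = A f1 = (-2, -1) in standard coordinates.
Then write this in G-coordinates: solve for y in y_1 f1 + y_2 f2 = (-2, -1).
This gives y = (1, 0), which is column 1 of [T]_G.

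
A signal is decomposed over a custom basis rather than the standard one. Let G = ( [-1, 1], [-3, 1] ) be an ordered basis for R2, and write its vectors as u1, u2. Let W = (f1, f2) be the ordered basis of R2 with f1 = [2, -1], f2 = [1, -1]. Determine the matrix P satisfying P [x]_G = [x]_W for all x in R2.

Take x = uj: its G-coordinates are the j-th standard unit vector, so P e_j — column j of P — equals [uj]_W.
u1 = 0·f1 - f2, giving column 1 = [0, -1]; repeating for each j gives P = [[0, -2], [-1, 1]].

[[0, -2], [-1, 1]]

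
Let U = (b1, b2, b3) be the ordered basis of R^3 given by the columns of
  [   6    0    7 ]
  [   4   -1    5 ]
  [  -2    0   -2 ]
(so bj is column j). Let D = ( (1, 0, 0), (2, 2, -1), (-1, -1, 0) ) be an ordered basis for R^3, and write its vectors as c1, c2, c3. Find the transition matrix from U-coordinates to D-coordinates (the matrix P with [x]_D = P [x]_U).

Take x = bj: its U-coordinates are the j-th standard unit vector, so P e_j — column j of P — equals [bj]_D.
b1 = 2c1 + 2c2 + 0·c3, giving column 1 = (2, 2, 0); repeating for each j gives P = [[2, 1, 2], [2, 0, 2], [0, 1, -1]].

[[2, 1, 2], [2, 0, 2], [0, 1, -1]]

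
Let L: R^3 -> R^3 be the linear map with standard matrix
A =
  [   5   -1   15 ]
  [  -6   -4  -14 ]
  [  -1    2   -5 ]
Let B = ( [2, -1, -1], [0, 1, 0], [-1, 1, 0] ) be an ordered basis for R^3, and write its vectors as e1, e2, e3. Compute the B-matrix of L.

[[-1, -2, -3], [3, -3, -1], [2, -3, 0]]

With P the matrix whose columns are e1, ..., e3, [L]_B = P^(-1) A P.
Column by column: L(e1) = A e1 = [-4, 6, 1]; its B-coordinates [-1, 3, 2] give column 1.
Continuing for each basis vector yields [L]_B = [[-1, -2, -3], [3, -3, -1], [2, -3, 0]].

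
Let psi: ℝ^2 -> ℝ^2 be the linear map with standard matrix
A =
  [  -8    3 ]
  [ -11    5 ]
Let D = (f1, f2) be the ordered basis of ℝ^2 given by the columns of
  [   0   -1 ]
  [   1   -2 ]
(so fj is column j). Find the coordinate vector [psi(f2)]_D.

(-3, -2)

Column 2 of [psi]_D is the D-coordinate vector of psi(f2).
In standard coordinates psi(f2) = A f2 = (2, 1).
Converting to D: (2, 1) = -3f1 - 2f2, so the coordinate vector is (-3, -2).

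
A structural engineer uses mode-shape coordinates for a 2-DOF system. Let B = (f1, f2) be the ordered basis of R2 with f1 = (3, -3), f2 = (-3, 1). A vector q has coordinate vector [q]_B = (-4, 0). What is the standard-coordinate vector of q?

The coordinates say q = -4f1 + 0·f2; adding the scaled basis vectors gives (-12, 12).

(-12, 12)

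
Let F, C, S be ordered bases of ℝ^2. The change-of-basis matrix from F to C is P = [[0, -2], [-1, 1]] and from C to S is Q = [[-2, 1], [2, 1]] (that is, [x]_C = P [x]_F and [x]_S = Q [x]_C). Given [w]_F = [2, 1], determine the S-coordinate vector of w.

[3, -5]

First [w]_C = P [w]_F = [-2, -1].
Then [w]_S = Q [w]_C = [3, -5].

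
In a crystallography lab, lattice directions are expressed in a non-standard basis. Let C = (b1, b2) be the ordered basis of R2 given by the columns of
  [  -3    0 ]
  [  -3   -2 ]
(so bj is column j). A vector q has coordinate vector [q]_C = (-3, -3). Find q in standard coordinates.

(9, 15)

The coordinates say q = -3b1 - 3b2; adding the scaled basis vectors gives (9, 15).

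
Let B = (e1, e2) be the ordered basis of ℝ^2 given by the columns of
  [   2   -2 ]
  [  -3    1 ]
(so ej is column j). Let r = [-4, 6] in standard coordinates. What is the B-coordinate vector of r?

[-2, 0]

[r]_B is the unique c with M c = r, where M has columns e1, e2.
System: 2c_1 - 2c_2 = -4, -3c_1 + c_2 = 6; solving gives c_1 = -2, c_2 = 0.
Check: -2e1 + 0·e2 = [-4, 6].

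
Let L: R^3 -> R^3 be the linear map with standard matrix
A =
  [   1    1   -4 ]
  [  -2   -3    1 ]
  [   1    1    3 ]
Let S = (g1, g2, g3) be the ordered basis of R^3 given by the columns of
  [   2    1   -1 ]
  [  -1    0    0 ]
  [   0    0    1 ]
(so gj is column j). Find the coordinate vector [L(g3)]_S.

<-3, 3, 2>

Compute L(g3) = A g3 = <-5, 3, 2> in standard coordinates.
Then write this in S-coordinates: solve for y in y_1 g1 + ... + y_3 g3 = <-5, 3, 2>.
This gives y = <-3, 3, 2>, which is column 3 of [L]_S.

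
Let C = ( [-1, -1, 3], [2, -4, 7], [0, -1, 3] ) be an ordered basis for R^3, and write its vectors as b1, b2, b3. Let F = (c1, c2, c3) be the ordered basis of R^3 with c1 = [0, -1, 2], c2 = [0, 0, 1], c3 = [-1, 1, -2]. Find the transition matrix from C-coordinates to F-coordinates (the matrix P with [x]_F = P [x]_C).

[[2, 2, 1], [1, -1, 1], [1, -2, 0]]

Let M have columns bj and N have columns cj. Then for every x, N [x]_F = x = M [x]_C, so P = N^(-1) M.
Since det N = 1, N^(-1) has integer entries; multiplying gives P = [[2, 2, 1], [1, -1, 1], [1, -2, 0]].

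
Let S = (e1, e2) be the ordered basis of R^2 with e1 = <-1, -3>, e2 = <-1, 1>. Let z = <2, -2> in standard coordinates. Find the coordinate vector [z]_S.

[z]_S is the unique c with M c = z, where M has columns e1, e2.
System: -c_1 - c_2 = 2, -3c_1 + c_2 = -2; solving gives c_1 = 0, c_2 = -2.
Check: 0·e1 - 2e2 = <2, -2>.

<0, -2>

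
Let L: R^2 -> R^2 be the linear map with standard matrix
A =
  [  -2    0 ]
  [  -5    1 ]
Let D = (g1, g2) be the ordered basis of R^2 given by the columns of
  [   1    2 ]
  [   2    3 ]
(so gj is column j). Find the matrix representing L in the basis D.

[[0, -2], [-1, -1]]

The j-th column of [L]_D is [L(gj)]_D.
L(g1) = A g1 = (-2, -3) = 0·g1 - g2, so column 1 is (0, -1).
Repeating for g2 and assembling the columns gives [[0, -2], [-1, -1]].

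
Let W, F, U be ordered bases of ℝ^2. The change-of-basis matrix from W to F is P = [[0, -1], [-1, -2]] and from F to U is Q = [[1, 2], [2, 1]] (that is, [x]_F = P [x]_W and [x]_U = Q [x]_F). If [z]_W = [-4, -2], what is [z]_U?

Apply P to get F-coordinates [2, 8], then Q to get U-coordinates.
The result is [z]_U = [18, 12].

[18, 12]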